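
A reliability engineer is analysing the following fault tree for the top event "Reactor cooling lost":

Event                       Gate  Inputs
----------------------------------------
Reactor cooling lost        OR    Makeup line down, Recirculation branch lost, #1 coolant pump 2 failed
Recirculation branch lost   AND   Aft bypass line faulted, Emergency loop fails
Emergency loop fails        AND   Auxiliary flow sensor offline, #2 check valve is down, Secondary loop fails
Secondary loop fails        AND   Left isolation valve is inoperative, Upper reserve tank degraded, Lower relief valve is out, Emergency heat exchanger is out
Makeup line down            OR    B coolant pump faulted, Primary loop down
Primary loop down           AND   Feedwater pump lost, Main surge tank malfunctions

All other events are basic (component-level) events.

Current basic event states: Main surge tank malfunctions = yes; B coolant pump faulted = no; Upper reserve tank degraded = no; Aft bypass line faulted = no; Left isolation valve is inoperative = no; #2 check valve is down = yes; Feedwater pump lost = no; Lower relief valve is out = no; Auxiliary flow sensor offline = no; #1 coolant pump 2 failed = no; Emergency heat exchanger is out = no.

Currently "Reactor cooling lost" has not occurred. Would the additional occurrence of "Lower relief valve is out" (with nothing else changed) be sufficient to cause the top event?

Counterfactual: set "Lower relief valve is out" to occurred.
Primary loop down [AND]: Feedwater pump lost=not, Main surge tank malfunctions=occurs → not all inputs occur → does not occur.
Makeup line down [OR]: B coolant pump faulted=not, Primary loop down=not → no input occurs → does not occur.
Secondary loop fails [AND]: Left isolation valve is inoperative=not, Upper reserve tank degraded=not, Lower relief valve is out=occurs, Emergency heat exchanger is out=not → not all inputs occur → does not occur.
Emergency loop fails [AND]: Auxiliary flow sensor offline=not, #2 check valve is down=occurs, Secondary loop fails=not → not all inputs occur → does not occur.
Recirculation branch lost [AND]: Aft bypass line faulted=not, Emergency loop fails=not → not all inputs occur → does not occur.
Reactor cooling lost [OR]: Makeup line down=not, Recirculation branch lost=not, #1 coolant pump 2 failed=not → no input occurs → does not occur.

No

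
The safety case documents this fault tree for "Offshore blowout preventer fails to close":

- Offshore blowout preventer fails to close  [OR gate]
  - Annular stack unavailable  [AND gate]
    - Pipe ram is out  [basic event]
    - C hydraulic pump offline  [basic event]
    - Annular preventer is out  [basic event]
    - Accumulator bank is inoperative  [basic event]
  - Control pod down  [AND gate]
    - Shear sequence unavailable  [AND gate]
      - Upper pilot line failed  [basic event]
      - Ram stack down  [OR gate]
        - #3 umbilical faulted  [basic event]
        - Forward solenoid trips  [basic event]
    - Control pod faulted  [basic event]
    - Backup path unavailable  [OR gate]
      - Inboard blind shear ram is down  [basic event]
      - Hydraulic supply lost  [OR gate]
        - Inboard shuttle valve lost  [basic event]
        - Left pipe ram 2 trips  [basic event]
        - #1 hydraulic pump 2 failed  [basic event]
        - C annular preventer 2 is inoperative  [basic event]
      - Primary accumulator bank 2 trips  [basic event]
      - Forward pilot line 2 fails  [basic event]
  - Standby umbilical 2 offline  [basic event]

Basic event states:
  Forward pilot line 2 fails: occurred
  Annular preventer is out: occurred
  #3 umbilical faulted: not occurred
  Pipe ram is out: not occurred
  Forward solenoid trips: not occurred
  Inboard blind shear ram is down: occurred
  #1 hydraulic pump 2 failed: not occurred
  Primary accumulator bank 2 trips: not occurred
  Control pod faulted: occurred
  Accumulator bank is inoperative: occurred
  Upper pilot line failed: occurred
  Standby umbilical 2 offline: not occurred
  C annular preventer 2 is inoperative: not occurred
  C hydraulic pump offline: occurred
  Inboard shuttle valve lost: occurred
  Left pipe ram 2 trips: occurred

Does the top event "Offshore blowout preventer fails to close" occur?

No

Annular stack unavailable [AND]: Pipe ram is out=not, C hydraulic pump offline=occurs, Annular preventer is out=occurs, Accumulator bank is inoperative=occurs → not all inputs occur → does not occur.
Ram stack down [OR]: #3 umbilical faulted=not, Forward solenoid trips=not → no input occurs → does not occur.
Shear sequence unavailable [AND]: Upper pilot line failed=occurs, Ram stack down=not → not all inputs occur → does not occur.
Hydraulic supply lost [OR]: Inboard shuttle valve lost=occurs, Left pipe ram 2 trips=occurs, #1 hydraulic pump 2 failed=not, C annular preventer 2 is inoperative=not → at least one input occurs → occurs.
Backup path unavailable [OR]: Inboard blind shear ram is down=occurs, Hydraulic supply lost=occurs, Primary accumulator bank 2 trips=not, Forward pilot line 2 fails=occurs → at least one input occurs → occurs.
Control pod down [AND]: Shear sequence unavailable=not, Control pod faulted=occurs, Backup path unavailable=occurs → not all inputs occur → does not occur.
Offshore blowout preventer fails to close [OR]: Annular stack unavailable=not, Control pod down=not, Standby umbilical 2 offline=not → no input occurs → does not occur.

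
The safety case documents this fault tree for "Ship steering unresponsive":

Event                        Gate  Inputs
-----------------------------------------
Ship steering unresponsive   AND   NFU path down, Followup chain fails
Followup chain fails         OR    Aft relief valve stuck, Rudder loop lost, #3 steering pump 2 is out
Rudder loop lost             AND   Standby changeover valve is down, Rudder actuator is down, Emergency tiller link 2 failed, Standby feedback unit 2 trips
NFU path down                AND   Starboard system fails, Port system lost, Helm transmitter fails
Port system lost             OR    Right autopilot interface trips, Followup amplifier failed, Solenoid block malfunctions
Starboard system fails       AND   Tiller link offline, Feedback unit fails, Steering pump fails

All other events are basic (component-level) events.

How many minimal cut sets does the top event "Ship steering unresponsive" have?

9

Starboard system fails [AND]: one cut set from each child combined → 1 × 1 × 1 = 1 cut set(s).
Port system lost [OR]: union of children's cut sets → 3 cut set(s).
NFU path down [AND]: one cut set from each child combined → 1 × 3 × 1 = 3 cut set(s).
Rudder loop lost [AND]: one cut set from each child combined → 1 × 1 × 1 × 1 = 1 cut set(s).
Followup chain fails [OR]: union of children's cut sets → 3 cut set(s).
Ship steering unresponsive [AND]: one cut set from each child combined → 3 × 3 = 9 cut set(s).
Minimal cut sets: {Aft relief valve stuck, Feedback unit fails, Helm transmitter fails, Right autopilot interface trips, Steering pump fails, Tiller link offline}; {Emergency tiller link 2 failed, Feedback unit fails, Helm transmitter fails, Right autopilot interface trips, Rudder actuator is down, Standby changeover valve is down, Standby feedback unit 2 trips, Steering pump fails, Tiller link offline}; {#3 steering pump 2 is out, Feedback unit fails, Helm transmitter fails, Right autopilot interface trips, Steering pump fails, Tiller link offline}; {Aft relief valve stuck, Feedback unit fails, Followup amplifier failed, Helm transmitter fails, Steering pump fails, Tiller link offline}; {Emergency tiller link 2 failed, Feedback unit fails, Followup amplifier failed, Helm transmitter fails, Rudder actuator is down, Standby changeover valve is down, Standby feedback unit 2 trips, Steering pump fails, Tiller link offline}; {#3 steering pump 2 is out, Feedback unit fails, Followup amplifier failed, Helm transmitter fails, Steering pump fails, Tiller link offline}; {Aft relief valve stuck, Feedback unit fails, Helm transmitter fails, Solenoid block malfunctions, Steering pump fails, Tiller link offline}; {Emergency tiller link 2 failed, Feedback unit fails, Helm transmitter fails, Rudder actuator is down, Solenoid block malfunctions, Standby changeover valve is down, Standby feedback unit 2 trips, Steering pump fails, Tiller link offline}; {#3 steering pump 2 is out, Feedback unit fails, Helm transmitter fails, Solenoid block malfunctions, Steering pump fails, Tiller link offline}.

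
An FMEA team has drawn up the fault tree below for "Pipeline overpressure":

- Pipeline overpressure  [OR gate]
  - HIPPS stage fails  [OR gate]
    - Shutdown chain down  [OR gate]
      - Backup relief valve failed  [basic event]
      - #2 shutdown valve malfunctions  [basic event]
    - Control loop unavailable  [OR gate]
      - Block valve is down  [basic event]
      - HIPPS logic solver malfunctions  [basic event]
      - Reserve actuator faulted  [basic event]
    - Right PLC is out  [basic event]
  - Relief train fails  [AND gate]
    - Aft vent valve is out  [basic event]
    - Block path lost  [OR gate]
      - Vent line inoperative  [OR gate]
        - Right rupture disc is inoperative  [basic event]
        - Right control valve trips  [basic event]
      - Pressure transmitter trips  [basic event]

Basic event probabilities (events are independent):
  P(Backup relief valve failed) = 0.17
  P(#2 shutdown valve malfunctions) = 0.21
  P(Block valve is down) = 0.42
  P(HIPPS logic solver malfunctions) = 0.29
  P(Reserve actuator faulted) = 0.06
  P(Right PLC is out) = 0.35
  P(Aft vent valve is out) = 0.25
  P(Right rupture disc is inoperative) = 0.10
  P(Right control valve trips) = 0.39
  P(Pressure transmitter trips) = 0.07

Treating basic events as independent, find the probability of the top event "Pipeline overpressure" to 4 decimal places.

P(Shutdown chain down) [OR] = 1 − (1−0.17) × (1−0.21) = 0.344300
P(Control loop unavailable) [OR] = 1 − (1−0.42) × (1−0.29) × (1−0.06) = 0.612908
P(HIPPS stage fails) [OR] = 1 − (1−0.344300) × (1−0.612908) × (1−0.35) = 0.835019
P(Vent line inoperative) [OR] = 1 − (1−0.10) × (1−0.39) = 0.451000
P(Block path lost) [OR] = 1 − (1−0.451000) × (1−0.07) = 0.489430
P(Relief train fails) [AND] = 0.25 × 0.489430 = 0.122358
P(Pipeline overpressure) [OR] = 1 − (1−0.835019) × (1−0.122358) = 0.855206
Rounded to 4 decimal places: P(Pipeline overpressure) ≈ 0.8552.

0.8552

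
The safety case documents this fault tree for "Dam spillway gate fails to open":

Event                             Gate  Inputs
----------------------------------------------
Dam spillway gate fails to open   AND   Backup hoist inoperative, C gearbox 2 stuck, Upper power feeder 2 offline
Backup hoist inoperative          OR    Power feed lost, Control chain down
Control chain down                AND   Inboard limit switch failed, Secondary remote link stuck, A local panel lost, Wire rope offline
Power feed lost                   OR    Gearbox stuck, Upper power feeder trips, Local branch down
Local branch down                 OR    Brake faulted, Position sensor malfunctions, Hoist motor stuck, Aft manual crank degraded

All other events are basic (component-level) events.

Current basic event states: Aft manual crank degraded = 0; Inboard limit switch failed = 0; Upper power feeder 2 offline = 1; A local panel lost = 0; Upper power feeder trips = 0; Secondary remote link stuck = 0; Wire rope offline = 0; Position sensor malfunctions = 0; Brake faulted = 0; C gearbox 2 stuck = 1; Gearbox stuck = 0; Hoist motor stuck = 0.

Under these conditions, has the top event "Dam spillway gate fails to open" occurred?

No

Local branch down [OR]: Brake faulted=not, Position sensor malfunctions=not, Hoist motor stuck=not, Aft manual crank degraded=not → no input occurs → does not occur.
Power feed lost [OR]: Gearbox stuck=not, Upper power feeder trips=not, Local branch down=not → no input occurs → does not occur.
Control chain down [AND]: Inboard limit switch failed=not, Secondary remote link stuck=not, A local panel lost=not, Wire rope offline=not → not all inputs occur → does not occur.
Backup hoist inoperative [OR]: Power feed lost=not, Control chain down=not → no input occurs → does not occur.
Dam spillway gate fails to open [AND]: Backup hoist inoperative=not, C gearbox 2 stuck=occurs, Upper power feeder 2 offline=occurs → not all inputs occur → does not occur.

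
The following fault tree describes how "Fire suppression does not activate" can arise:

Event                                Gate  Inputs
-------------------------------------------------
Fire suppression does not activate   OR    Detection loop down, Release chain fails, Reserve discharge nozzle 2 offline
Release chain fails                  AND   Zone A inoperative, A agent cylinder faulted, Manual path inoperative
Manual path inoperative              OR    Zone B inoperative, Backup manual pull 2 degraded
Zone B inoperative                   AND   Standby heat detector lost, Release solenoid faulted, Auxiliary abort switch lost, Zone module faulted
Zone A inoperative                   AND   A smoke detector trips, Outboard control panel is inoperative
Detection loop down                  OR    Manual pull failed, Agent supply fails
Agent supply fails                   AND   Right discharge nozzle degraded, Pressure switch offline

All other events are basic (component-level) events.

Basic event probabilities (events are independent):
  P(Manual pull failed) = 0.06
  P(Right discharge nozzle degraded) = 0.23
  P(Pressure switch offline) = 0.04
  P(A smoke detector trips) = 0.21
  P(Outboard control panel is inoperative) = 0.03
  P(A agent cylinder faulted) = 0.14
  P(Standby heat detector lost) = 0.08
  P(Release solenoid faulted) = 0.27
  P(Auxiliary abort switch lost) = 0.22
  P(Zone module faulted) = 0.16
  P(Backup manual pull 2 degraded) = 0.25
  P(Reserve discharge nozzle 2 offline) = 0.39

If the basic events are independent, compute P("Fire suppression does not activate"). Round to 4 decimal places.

P(Agent supply fails) [AND] = 0.23 × 0.04 = 0.009200
P(Detection loop down) [OR] = 1 − (1−0.06) × (1−0.009200) = 0.068648
P(Zone A inoperative) [AND] = 0.21 × 0.03 = 0.006300
P(Zone B inoperative) [AND] = 0.08 × 0.27 × 0.22 × 0.16 = 0.000760
P(Manual path inoperative) [OR] = 1 − (1−0.000760) × (1−0.25) = 0.250570
P(Release chain fails) [AND] = 0.006300 × 0.14 × 0.250570 = 0.000221
P(Fire suppression does not activate) [OR] = 1 − (1−0.068648) × (1−0.000221) × (1−0.39) = 0.432001
Rounded to 4 decimal places: P(Fire suppression does not activate) ≈ 0.4320.

0.4320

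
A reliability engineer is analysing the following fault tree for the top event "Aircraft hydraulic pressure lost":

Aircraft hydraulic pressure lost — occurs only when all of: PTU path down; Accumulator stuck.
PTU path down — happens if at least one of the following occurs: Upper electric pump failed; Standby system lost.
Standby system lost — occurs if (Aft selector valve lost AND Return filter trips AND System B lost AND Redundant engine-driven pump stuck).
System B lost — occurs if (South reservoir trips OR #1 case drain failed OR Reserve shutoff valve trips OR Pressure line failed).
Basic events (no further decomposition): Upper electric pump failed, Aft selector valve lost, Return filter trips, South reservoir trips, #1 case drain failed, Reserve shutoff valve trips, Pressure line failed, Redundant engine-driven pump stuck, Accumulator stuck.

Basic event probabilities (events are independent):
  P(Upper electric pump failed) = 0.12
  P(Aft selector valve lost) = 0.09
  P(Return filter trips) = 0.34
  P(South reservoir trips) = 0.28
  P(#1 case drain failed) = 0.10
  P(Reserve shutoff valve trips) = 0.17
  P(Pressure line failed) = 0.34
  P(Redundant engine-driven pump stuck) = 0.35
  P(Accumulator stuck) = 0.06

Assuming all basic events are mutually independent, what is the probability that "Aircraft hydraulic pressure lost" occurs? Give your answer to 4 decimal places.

0.0076

P(System B lost) [OR] = 1 − (1−0.28) × (1−0.10) × (1−0.17) × (1−0.34) = 0.645026
P(Standby system lost) [AND] = 0.09 × 0.34 × 0.645026 × 0.35 = 0.006908
P(PTU path down) [OR] = 1 − (1−0.12) × (1−0.006908) = 0.126079
P(Aircraft hydraulic pressure lost) [AND] = 0.126079 × 0.06 = 0.007565
Rounded to 4 decimal places: P(Aircraft hydraulic pressure lost) ≈ 0.0076.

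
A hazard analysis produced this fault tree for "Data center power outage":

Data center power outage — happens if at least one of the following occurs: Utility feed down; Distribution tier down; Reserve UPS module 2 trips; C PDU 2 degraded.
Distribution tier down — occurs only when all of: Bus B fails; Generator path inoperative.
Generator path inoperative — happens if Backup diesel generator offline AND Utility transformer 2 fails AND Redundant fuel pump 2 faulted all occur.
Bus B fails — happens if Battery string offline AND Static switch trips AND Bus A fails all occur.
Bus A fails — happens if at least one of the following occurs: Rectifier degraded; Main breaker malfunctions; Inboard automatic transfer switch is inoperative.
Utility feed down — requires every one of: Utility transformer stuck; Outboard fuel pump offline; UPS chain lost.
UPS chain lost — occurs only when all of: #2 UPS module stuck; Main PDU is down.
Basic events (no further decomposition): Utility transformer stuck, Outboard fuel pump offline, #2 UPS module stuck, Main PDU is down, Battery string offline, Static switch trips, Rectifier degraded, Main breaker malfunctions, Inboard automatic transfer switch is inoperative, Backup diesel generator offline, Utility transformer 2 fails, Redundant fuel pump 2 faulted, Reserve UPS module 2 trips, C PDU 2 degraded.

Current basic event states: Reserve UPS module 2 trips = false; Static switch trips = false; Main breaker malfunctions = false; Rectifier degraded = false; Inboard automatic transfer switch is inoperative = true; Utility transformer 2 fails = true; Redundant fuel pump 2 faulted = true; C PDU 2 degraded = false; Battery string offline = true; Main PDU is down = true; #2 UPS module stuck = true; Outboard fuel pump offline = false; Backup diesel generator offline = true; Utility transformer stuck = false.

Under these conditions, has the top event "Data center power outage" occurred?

No

UPS chain lost [AND]: #2 UPS module stuck=occurs, Main PDU is down=occurs → all inputs occur → occurs.
Utility feed down [AND]: Utility transformer stuck=not, Outboard fuel pump offline=not, UPS chain lost=occurs → not all inputs occur → does not occur.
Bus A fails [OR]: Rectifier degraded=not, Main breaker malfunctions=not, Inboard automatic transfer switch is inoperative=occurs → at least one input occurs → occurs.
Bus B fails [AND]: Battery string offline=occurs, Static switch trips=not, Bus A fails=occurs → not all inputs occur → does not occur.
Generator path inoperative [AND]: Backup diesel generator offline=occurs, Utility transformer 2 fails=occurs, Redundant fuel pump 2 faulted=occurs → all inputs occur → occurs.
Distribution tier down [AND]: Bus B fails=not, Generator path inoperative=occurs → not all inputs occur → does not occur.
Data center power outage [OR]: Utility feed down=not, Distribution tier down=not, Reserve UPS module 2 trips=not, C PDU 2 degraded=not → no input occurs → does not occur.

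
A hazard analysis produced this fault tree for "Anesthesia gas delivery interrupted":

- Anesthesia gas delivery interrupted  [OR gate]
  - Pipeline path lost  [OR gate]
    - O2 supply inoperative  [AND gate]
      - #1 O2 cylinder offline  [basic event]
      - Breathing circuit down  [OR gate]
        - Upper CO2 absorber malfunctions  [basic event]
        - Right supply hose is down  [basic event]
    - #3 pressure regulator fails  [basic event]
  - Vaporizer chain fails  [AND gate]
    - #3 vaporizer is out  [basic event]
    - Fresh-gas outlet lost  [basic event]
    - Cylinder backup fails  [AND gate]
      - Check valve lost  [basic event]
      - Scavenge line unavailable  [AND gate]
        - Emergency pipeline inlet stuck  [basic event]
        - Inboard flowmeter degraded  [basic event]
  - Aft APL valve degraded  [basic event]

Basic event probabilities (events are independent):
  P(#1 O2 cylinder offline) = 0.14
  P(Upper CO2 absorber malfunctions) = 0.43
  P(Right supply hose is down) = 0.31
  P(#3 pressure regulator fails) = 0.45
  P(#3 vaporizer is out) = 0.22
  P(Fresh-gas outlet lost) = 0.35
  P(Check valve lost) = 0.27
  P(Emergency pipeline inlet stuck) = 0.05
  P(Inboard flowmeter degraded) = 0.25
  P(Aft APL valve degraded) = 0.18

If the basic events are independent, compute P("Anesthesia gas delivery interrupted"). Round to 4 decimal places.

P(Breathing circuit down) [OR] = 1 − (1−0.43) × (1−0.31) = 0.606700
P(O2 supply inoperative) [AND] = 0.14 × 0.606700 = 0.084938
P(Pipeline path lost) [OR] = 1 − (1−0.084938) × (1−0.45) = 0.496716
P(Scavenge line unavailable) [AND] = 0.05 × 0.25 = 0.012500
P(Cylinder backup fails) [AND] = 0.27 × 0.012500 = 0.003375
P(Vaporizer chain fails) [AND] = 0.22 × 0.35 × 0.003375 = 0.000260
P(Anesthesia gas delivery interrupted) [OR] = 1 − (1−0.496716) × (1−0.000260) × (1−0.18) = 0.587414
Rounded to 4 decimal places: P(Anesthesia gas delivery interrupted) ≈ 0.5874.

0.5874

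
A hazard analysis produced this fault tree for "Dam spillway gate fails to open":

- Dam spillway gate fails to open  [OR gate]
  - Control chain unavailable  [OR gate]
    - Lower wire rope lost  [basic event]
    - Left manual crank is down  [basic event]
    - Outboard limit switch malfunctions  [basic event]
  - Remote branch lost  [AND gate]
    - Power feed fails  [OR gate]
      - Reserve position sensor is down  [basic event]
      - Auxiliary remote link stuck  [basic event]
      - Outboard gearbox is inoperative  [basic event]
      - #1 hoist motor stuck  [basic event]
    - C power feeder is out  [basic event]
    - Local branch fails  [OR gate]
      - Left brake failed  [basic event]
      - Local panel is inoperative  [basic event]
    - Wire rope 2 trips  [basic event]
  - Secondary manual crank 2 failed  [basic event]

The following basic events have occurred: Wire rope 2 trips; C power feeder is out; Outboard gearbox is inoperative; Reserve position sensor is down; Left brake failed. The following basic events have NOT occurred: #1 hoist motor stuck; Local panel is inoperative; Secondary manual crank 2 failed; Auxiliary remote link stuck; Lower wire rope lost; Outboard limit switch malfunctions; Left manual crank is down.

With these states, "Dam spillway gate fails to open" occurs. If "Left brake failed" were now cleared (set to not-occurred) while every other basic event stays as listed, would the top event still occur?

No

Counterfactual: set "Left brake failed" to not occurred.
Control chain unavailable [OR]: Lower wire rope lost=not, Left manual crank is down=not, Outboard limit switch malfunctions=not → no input occurs → does not occur.
Power feed fails [OR]: Reserve position sensor is down=occurs, Auxiliary remote link stuck=not, Outboard gearbox is inoperative=occurs, #1 hoist motor stuck=not → at least one input occurs → occurs.
Local branch fails [OR]: Left brake failed=not, Local panel is inoperative=not → no input occurs → does not occur.
Remote branch lost [AND]: Power feed fails=occurs, C power feeder is out=occurs, Local branch fails=not, Wire rope 2 trips=occurs → not all inputs occur → does not occur.
Dam spillway gate fails to open [OR]: Control chain unavailable=not, Remote branch lost=not, Secondary manual crank 2 failed=not → no input occurs → does not occur.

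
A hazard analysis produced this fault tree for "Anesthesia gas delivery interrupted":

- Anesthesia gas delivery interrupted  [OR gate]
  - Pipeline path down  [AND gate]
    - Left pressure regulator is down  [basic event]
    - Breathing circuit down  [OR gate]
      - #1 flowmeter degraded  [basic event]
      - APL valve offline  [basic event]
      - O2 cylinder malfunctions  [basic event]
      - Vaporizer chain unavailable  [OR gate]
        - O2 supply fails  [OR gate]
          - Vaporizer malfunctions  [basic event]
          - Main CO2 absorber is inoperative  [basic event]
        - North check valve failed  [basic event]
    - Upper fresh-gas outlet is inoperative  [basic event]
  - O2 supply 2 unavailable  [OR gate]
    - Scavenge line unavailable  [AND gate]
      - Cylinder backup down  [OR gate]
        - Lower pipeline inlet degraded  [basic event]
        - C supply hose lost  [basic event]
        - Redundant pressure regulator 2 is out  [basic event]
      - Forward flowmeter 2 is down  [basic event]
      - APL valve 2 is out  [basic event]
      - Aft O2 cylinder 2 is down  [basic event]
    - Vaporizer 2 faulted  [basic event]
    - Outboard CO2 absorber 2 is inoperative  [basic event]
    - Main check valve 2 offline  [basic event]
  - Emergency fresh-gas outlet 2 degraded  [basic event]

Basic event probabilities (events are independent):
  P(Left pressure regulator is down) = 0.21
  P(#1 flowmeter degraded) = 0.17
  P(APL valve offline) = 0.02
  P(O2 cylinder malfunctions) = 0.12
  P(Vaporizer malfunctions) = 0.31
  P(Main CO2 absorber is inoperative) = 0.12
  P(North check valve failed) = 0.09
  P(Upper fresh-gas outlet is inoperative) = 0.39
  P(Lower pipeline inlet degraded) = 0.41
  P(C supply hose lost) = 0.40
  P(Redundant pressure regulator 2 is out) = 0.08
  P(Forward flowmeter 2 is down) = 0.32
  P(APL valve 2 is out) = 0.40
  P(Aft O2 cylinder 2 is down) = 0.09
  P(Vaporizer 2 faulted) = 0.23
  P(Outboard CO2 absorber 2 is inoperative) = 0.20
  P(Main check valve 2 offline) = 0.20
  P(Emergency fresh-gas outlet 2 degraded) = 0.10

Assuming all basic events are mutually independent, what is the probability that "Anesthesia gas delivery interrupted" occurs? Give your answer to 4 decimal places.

0.5817

P(O2 supply fails) [OR] = 1 − (1−0.31) × (1−0.12) = 0.392800
P(Vaporizer chain unavailable) [OR] = 1 − (1−0.392800) × (1−0.09) = 0.447448
P(Breathing circuit down) [OR] = 1 − (1−0.17) × (1−0.02) × (1−0.12) × (1−0.447448) = 0.604488
P(Pipeline path down) [AND] = 0.21 × 0.604488 × 0.39 = 0.049508
P(Cylinder backup down) [OR] = 1 − (1−0.41) × (1−0.40) × (1−0.08) = 0.674320
P(Scavenge line unavailable) [AND] = 0.674320 × 0.32 × 0.40 × 0.09 = 0.007768
P(O2 supply 2 unavailable) [OR] = 1 − (1−0.007768) × (1−0.23) × (1−0.20) × (1−0.20) = 0.511028
P(Anesthesia gas delivery interrupted) [OR] = 1 − (1−0.049508) × (1−0.511028) × (1−0.10) = 0.581712
Rounded to 4 decimal places: P(Anesthesia gas delivery interrupted) ≈ 0.5817.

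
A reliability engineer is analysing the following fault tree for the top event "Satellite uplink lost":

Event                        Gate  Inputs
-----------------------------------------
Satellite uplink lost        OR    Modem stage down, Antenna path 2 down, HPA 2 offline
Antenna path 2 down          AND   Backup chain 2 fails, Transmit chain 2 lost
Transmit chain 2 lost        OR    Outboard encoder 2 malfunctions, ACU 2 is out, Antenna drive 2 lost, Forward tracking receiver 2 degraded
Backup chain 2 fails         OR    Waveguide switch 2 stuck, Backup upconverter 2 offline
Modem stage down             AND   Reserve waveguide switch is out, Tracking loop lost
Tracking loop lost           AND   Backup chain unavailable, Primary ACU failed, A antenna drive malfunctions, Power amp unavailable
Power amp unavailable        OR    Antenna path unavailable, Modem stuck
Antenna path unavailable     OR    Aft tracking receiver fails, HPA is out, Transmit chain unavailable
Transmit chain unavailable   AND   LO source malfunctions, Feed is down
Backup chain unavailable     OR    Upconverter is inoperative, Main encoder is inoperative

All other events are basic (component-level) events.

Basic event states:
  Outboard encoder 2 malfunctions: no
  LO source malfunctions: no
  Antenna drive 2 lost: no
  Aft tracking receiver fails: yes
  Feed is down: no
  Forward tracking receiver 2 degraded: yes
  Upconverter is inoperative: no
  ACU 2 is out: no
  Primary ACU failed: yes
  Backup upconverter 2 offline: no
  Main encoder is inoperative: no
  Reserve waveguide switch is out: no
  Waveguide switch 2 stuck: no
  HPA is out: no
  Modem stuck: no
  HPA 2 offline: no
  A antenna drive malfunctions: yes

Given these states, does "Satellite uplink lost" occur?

No

Backup chain unavailable [OR]: Upconverter is inoperative=not, Main encoder is inoperative=not → no input occurs → does not occur.
Transmit chain unavailable [AND]: LO source malfunctions=not, Feed is down=not → not all inputs occur → does not occur.
Antenna path unavailable [OR]: Aft tracking receiver fails=occurs, HPA is out=not, Transmit chain unavailable=not → at least one input occurs → occurs.
Power amp unavailable [OR]: Antenna path unavailable=occurs, Modem stuck=not → at least one input occurs → occurs.
Tracking loop lost [AND]: Backup chain unavailable=not, Primary ACU failed=occurs, A antenna drive malfunctions=occurs, Power amp unavailable=occurs → not all inputs occur → does not occur.
Modem stage down [AND]: Reserve waveguide switch is out=not, Tracking loop lost=not → not all inputs occur → does not occur.
Backup chain 2 fails [OR]: Waveguide switch 2 stuck=not, Backup upconverter 2 offline=not → no input occurs → does not occur.
Transmit chain 2 lost [OR]: Outboard encoder 2 malfunctions=not, ACU 2 is out=not, Antenna drive 2 lost=not, Forward tracking receiver 2 degraded=occurs → at least one input occurs → occurs.
Antenna path 2 down [AND]: Backup chain 2 fails=not, Transmit chain 2 lost=occurs → not all inputs occur → does not occur.
Satellite uplink lost [OR]: Modem stage down=not, Antenna path 2 down=not, HPA 2 offline=not → no input occurs → does not occur.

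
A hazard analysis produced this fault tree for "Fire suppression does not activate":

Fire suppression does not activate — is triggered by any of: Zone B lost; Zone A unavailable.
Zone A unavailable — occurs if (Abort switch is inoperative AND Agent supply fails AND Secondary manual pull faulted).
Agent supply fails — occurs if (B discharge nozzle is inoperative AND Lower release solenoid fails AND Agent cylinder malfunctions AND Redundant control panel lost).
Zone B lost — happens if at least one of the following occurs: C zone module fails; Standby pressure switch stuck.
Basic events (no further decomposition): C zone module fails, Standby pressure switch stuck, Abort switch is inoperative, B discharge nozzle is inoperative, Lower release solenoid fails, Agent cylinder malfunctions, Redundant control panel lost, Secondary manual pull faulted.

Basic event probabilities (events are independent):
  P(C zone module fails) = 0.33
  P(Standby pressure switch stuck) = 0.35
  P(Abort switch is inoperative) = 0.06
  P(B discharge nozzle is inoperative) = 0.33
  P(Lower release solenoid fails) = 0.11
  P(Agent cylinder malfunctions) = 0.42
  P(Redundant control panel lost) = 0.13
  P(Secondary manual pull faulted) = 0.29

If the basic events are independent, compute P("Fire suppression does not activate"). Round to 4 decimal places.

P(Zone B lost) [OR] = 1 − (1−0.33) × (1−0.35) = 0.564500
P(Agent supply fails) [AND] = 0.33 × 0.11 × 0.42 × 0.13 = 0.001982
P(Zone A unavailable) [AND] = 0.06 × 0.001982 × 0.29 = 0.000034
P(Fire suppression does not activate) [OR] = 1 − (1−0.564500) × (1−0.000034) = 0.564515
Rounded to 4 decimal places: P(Fire suppression does not activate) ≈ 0.5645.

0.5645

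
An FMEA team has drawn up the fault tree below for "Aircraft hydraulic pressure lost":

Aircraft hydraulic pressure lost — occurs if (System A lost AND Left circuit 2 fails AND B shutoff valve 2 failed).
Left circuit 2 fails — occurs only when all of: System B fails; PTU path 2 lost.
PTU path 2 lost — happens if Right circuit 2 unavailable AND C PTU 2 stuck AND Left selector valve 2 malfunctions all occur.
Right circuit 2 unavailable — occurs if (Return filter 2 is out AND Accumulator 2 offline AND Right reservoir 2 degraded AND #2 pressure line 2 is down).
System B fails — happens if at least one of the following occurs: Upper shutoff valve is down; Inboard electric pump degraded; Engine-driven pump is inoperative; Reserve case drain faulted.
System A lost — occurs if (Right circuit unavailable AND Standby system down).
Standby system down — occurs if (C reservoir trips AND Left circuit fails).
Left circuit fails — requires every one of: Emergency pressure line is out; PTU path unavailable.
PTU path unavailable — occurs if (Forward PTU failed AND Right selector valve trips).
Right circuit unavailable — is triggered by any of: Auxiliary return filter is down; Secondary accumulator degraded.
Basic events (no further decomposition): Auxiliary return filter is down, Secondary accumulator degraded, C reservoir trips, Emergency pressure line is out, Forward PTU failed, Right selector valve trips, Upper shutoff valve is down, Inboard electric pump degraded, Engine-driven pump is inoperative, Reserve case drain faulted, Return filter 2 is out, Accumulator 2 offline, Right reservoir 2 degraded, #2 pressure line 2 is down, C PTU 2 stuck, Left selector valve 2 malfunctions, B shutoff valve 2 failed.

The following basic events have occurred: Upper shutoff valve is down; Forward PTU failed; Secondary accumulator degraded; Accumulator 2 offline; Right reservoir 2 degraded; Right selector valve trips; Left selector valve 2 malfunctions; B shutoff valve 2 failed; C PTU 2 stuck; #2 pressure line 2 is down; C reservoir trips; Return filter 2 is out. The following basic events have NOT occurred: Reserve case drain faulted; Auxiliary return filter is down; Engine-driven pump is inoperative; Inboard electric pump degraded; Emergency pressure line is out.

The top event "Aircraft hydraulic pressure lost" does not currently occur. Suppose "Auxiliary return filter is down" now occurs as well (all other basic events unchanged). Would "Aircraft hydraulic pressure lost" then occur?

No

Counterfactual: set "Auxiliary return filter is down" to occurred.
Right circuit unavailable [OR]: Auxiliary return filter is down=occurs, Secondary accumulator degraded=occurs → at least one input occurs → occurs.
PTU path unavailable [AND]: Forward PTU failed=occurs, Right selector valve trips=occurs → all inputs occur → occurs.
Left circuit fails [AND]: Emergency pressure line is out=not, PTU path unavailable=occurs → not all inputs occur → does not occur.
Standby system down [AND]: C reservoir trips=occurs, Left circuit fails=not → not all inputs occur → does not occur.
System A lost [AND]: Right circuit unavailable=occurs, Standby system down=not → not all inputs occur → does not occur.
System B fails [OR]: Upper shutoff valve is down=occurs, Inboard electric pump degraded=not, Engine-driven pump is inoperative=not, Reserve case drain faulted=not → at least one input occurs → occurs.
Right circuit 2 unavailable [AND]: Return filter 2 is out=occurs, Accumulator 2 offline=occurs, Right reservoir 2 degraded=occurs, #2 pressure line 2 is down=occurs → all inputs occur → occurs.
PTU path 2 lost [AND]: Right circuit 2 unavailable=occurs, C PTU 2 stuck=occurs, Left selector valve 2 malfunctions=occurs → all inputs occur → occurs.
Left circuit 2 fails [AND]: System B fails=occurs, PTU path 2 lost=occurs → all inputs occur → occurs.
Aircraft hydraulic pressure lost [AND]: System A lost=not, Left circuit 2 fails=occurs, B shutoff valve 2 failed=occurs → not all inputs occur → does not occur.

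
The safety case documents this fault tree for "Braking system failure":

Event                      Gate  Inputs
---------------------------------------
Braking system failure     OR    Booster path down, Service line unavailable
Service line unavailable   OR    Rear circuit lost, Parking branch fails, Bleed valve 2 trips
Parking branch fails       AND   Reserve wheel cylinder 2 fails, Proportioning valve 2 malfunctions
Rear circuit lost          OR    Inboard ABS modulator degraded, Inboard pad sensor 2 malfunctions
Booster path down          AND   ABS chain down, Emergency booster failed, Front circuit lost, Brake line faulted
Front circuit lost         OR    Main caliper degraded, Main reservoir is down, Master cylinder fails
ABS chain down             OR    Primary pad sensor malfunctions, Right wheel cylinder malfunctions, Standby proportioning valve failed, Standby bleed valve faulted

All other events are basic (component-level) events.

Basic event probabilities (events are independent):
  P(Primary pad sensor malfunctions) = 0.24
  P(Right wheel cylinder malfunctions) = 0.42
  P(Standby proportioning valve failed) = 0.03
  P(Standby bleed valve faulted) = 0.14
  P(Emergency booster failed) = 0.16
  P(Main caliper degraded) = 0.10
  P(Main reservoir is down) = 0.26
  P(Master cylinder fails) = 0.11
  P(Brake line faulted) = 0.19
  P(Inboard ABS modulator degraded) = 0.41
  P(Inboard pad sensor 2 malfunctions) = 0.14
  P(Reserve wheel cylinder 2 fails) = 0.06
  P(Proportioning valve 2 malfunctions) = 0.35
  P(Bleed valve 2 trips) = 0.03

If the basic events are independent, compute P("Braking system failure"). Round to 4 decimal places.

0.5219

P(ABS chain down) [OR] = 1 − (1−0.24) × (1−0.42) × (1−0.03) × (1−0.14) = 0.632285
P(Front circuit lost) [OR] = 1 − (1−0.10) × (1−0.26) × (1−0.11) = 0.407260
P(Booster path down) [AND] = 0.632285 × 0.16 × 0.407260 × 0.19 = 0.007828
P(Rear circuit lost) [OR] = 1 − (1−0.41) × (1−0.14) = 0.492600
P(Parking branch fails) [AND] = 0.06 × 0.35 = 0.021000
P(Service line unavailable) [OR] = 1 − (1−0.492600) × (1−0.021000) × (1−0.03) = 0.518158
P(Braking system failure) [OR] = 1 − (1−0.007828) × (1−0.518158) = 0.521930
Rounded to 4 decimal places: P(Braking system failure) ≈ 0.5219.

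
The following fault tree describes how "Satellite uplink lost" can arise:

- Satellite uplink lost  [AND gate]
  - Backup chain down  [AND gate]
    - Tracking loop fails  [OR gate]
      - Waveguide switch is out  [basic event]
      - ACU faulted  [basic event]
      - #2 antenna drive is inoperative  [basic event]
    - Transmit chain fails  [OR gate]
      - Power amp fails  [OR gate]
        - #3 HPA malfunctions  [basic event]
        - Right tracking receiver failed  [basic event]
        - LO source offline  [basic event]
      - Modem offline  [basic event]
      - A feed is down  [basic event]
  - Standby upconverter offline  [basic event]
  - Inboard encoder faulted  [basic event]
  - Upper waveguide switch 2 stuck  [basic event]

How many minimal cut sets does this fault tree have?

15

Tracking loop fails [OR]: union of children's cut sets → 3 cut set(s).
Power amp fails [OR]: union of children's cut sets → 3 cut set(s).
Transmit chain fails [OR]: union of children's cut sets → 5 cut set(s).
Backup chain down [AND]: one cut set from each child combined → 3 × 5 = 15 cut set(s).
Satellite uplink lost [AND]: one cut set from each child combined → 15 × 1 × 1 × 1 = 15 cut set(s).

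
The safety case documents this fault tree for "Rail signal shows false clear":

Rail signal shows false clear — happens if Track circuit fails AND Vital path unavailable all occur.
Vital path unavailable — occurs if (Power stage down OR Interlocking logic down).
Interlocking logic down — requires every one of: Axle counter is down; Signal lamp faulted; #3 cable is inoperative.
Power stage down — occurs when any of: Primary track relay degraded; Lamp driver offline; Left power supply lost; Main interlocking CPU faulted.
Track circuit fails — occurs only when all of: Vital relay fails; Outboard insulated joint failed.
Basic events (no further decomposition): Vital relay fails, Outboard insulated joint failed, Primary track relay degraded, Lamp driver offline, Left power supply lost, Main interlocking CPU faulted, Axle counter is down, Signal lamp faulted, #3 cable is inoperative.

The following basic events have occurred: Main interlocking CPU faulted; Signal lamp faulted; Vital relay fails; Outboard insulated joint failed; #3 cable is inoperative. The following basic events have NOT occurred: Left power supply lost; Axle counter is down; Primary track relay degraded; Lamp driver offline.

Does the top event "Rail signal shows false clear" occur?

Track circuit fails [AND]: Vital relay fails=occurs, Outboard insulated joint failed=occurs → all inputs occur → occurs.
Power stage down [OR]: Primary track relay degraded=not, Lamp driver offline=not, Left power supply lost=not, Main interlocking CPU faulted=occurs → at least one input occurs → occurs.
Interlocking logic down [AND]: Axle counter is down=not, Signal lamp faulted=occurs, #3 cable is inoperative=occurs → not all inputs occur → does not occur.
Vital path unavailable [OR]: Power stage down=occurs, Interlocking logic down=not → at least one input occurs → occurs.
Rail signal shows false clear [AND]: Track circuit fails=occurs, Vital path unavailable=occurs → all inputs occur → occurs.

Yes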